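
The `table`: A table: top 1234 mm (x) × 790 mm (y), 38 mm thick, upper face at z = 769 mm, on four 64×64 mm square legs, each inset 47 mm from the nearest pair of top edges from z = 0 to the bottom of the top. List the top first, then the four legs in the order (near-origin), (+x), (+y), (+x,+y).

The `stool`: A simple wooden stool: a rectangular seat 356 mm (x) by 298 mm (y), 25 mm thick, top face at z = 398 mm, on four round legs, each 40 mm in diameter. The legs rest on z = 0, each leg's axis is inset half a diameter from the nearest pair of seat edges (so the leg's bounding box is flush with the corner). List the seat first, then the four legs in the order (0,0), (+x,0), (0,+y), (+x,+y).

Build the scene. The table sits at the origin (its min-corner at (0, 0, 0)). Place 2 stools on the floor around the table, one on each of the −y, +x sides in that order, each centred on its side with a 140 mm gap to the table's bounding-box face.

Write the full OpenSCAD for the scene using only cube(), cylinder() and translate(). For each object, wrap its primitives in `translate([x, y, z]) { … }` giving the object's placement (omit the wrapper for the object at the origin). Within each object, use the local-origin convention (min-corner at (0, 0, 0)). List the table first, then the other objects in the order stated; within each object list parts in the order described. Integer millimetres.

translate([0, 0, 731]) cube([1234, 790, 38]);
translate([47, 47, 0]) cube([64, 64, 731]);
translate([1123, 47, 0]) cube([64, 64, 731]);
translate([47, 679, 0]) cube([64, 64, 731]);
translate([1123, 679, 0]) cube([64, 64, 731]);
translate([439, -438, 0]) {
  translate([0, 0, 373]) cube([356, 298, 25]);
  translate([20, 20, 0]) cylinder(h = 373, r = 20);
  translate([336, 20, 0]) cylinder(h = 373, r = 20);
  translate([20, 278, 0]) cylinder(h = 373, r = 20);
  translate([336, 278, 0]) cylinder(h = 373, r = 20);
}
translate([1374, 246, 0]) {
  translate([0, 0, 373]) cube([356, 298, 25]);
  translate([20, 20, 0]) cylinder(h = 373, r = 20);
  translate([336, 20, 0]) cylinder(h = 373, r = 20);
  translate([20, 278, 0]) cylinder(h = 373, r = 20);
  translate([336, 278, 0]) cylinder(h = 373, r = 20);
}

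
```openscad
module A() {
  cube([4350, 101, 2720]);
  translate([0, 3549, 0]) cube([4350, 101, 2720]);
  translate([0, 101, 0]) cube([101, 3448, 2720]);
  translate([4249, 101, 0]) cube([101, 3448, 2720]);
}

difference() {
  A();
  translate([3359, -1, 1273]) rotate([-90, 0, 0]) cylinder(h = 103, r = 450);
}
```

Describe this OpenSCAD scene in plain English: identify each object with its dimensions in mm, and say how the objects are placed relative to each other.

A is the wall frame of a small rectangular building: four walls, each 2720 mm tall and 101 mm thick, enclosing a footprint 4350 mm (x) by 3650 mm (y) outside-to-outside, with no floor or roof. The front and back walls (the −y and +y sides) span the full width; the two side walls fit between them.

The house frame has a circular hole of radius 450 mm through its front wall, centred at (x = 3359, z = 1273).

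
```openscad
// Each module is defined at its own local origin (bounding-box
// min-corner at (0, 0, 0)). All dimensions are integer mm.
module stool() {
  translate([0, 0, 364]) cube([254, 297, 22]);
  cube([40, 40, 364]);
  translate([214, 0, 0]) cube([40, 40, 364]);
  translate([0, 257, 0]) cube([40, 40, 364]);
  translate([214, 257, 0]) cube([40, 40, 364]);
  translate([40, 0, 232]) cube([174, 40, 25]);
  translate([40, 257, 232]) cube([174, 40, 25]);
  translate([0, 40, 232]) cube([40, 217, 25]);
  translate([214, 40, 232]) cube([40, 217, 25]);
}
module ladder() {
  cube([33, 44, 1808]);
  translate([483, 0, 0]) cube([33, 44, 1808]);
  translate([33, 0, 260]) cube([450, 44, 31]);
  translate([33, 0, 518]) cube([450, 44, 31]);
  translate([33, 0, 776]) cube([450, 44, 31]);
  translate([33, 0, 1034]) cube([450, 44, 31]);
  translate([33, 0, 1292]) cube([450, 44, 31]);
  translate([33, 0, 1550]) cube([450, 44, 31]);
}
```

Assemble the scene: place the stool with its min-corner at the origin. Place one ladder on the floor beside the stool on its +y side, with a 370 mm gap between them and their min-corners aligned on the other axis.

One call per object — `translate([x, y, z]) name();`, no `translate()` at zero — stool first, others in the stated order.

stool();
translate([0, 667, 0]) ladder();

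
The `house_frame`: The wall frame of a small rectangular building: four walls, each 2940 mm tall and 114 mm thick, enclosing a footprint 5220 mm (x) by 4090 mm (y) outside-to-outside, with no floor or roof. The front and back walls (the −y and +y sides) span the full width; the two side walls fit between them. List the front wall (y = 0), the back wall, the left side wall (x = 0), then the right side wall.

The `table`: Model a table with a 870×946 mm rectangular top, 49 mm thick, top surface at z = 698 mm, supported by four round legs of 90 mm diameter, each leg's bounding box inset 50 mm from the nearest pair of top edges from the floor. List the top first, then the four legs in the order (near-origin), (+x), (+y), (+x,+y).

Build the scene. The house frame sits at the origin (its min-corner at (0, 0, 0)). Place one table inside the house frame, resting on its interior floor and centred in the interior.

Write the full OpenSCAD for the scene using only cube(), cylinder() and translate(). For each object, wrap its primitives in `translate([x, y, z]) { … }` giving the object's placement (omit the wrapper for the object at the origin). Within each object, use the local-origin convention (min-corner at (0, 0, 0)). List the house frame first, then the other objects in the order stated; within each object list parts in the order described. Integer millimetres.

cube([5220, 114, 2940]);
translate([0, 3976, 0]) cube([5220, 114, 2940]);
translate([0, 114, 0]) cube([114, 3862, 2940]);
translate([5106, 114, 0]) cube([114, 3862, 2940]);
translate([2175, 1572, 0]) {
  translate([0, 0, 649]) cube([870, 946, 49]);
  translate([95, 95, 0]) cylinder(h = 649, r = 45);
  translate([775, 95, 0]) cylinder(h = 649, r = 45);
  translate([95, 851, 0]) cylinder(h = 649, r = 45);
  translate([775, 851, 0]) cylinder(h = 649, r = 45);
}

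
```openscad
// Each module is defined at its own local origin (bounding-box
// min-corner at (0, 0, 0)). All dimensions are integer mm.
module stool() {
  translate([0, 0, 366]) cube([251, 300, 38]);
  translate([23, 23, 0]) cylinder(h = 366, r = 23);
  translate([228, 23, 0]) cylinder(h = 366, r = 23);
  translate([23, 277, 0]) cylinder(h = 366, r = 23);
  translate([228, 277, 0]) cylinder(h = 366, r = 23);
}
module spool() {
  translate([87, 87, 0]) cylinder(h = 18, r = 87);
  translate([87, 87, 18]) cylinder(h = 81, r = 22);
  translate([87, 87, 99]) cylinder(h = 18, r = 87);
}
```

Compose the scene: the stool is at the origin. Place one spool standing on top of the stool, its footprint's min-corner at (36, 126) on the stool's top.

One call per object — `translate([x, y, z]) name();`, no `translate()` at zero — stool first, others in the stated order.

stool();
translate([36, 126, 404]) spool();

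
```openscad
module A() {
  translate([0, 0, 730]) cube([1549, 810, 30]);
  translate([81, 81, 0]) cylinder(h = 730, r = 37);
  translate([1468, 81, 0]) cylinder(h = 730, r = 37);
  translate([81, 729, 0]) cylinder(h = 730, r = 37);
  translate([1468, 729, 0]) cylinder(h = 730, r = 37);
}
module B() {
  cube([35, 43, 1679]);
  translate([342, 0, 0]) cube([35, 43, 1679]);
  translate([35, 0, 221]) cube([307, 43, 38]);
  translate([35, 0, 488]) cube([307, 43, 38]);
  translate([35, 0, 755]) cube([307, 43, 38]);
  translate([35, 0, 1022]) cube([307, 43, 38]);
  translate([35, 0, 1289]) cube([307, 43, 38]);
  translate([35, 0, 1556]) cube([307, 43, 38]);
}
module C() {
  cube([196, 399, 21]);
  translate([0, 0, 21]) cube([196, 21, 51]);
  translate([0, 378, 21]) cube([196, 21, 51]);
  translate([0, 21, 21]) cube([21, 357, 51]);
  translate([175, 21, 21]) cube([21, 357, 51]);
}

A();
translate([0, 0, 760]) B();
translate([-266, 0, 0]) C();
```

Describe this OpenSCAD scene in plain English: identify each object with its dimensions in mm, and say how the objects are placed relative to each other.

A is a table: top 1549 mm (x) × 810 mm (y), 30 mm thick, upper face at z = 760 mm, on four round legs of 74 mm diameter, each leg's bounding box inset 44 mm from the nearest pair of top edges, running from z = 0 to the bottom of the top.

B is a straight ladder. Two 35×43 mm vertical rails, 1679 mm tall, stand 377 mm apart (outside-to-outside) with their front faces coplanar on the −y side. 6 rungs, each 43 mm deep and 38 mm tall, span between the inner faces of the rails, front faces flush with the rails. The lowest rung's underside is at z = 221 mm and rungs are spaced 267 mm apart (underside to underside).

C is an open storage box with external size 196×399×72 mm and wall thickness 21 mm (the base is also 21 mm thick). The base covers the whole footprint; the four walls stand on the base, with the y-facing walls full-width and the x-facing walls fitting between their inner faces.

The ladder is on top of the table. The open box is on the floor beside the table on its −x side.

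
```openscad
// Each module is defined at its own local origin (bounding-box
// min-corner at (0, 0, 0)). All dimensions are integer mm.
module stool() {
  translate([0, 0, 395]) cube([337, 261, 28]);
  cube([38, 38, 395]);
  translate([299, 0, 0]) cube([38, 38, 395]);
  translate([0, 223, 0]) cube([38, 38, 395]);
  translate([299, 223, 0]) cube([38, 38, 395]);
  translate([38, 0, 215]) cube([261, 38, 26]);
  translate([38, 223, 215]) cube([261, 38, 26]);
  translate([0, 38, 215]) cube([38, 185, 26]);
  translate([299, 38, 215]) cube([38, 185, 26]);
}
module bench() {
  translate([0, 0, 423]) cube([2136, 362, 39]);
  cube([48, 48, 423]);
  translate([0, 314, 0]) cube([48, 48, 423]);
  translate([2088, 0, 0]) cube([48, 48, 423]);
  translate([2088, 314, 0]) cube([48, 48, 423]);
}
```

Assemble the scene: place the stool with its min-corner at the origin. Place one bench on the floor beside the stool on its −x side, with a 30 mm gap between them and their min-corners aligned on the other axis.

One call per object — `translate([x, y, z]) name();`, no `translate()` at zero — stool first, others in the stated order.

stool();
translate([-2166, 0, 0]) bench();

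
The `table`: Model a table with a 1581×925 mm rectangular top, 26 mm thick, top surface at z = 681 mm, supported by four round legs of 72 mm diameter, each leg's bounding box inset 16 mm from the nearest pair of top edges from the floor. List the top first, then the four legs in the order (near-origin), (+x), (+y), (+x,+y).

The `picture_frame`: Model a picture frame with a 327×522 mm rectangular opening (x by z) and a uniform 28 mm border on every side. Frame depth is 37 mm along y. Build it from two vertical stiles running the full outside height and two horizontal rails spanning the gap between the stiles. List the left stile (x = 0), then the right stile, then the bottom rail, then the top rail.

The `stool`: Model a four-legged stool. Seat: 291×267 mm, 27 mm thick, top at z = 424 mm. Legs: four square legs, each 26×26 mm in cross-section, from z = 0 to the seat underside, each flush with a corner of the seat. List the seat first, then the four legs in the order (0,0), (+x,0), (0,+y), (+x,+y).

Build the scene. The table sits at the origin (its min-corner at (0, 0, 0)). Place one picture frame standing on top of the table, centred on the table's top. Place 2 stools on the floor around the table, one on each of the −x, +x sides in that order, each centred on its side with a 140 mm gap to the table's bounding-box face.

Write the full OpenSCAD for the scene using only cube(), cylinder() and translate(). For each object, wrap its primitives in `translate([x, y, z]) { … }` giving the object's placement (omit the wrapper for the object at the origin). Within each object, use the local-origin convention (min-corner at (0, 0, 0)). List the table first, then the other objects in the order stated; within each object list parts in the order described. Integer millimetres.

translate([0, 0, 655]) cube([1581, 925, 26]);
translate([52, 52, 0]) cylinder(h = 655, r = 36);
translate([1529, 52, 0]) cylinder(h = 655, r = 36);
translate([52, 873, 0]) cylinder(h = 655, r = 36);
translate([1529, 873, 0]) cylinder(h = 655, r = 36);
translate([599, 444, 681]) {
  cube([28, 37, 578]);
  translate([355, 0, 0]) cube([28, 37, 578]);
  translate([28, 0, 0]) cube([327, 37, 28]);
  translate([28, 0, 550]) cube([327, 37, 28]);
}
translate([-431, 329, 0]) {
  translate([0, 0, 397]) cube([291, 267, 27]);
  cube([26, 26, 397]);
  translate([265, 0, 0]) cube([26, 26, 397]);
  translate([0, 241, 0]) cube([26, 26, 397]);
  translate([265, 241, 0]) cube([26, 26, 397]);
}
translate([1721, 329, 0]) {
  translate([0, 0, 397]) cube([291, 267, 27]);
  cube([26, 26, 397]);
  translate([265, 0, 0]) cube([26, 26, 397]);
  translate([0, 241, 0]) cube([26, 26, 397]);
  translate([265, 241, 0]) cube([26, 26, 397]);
}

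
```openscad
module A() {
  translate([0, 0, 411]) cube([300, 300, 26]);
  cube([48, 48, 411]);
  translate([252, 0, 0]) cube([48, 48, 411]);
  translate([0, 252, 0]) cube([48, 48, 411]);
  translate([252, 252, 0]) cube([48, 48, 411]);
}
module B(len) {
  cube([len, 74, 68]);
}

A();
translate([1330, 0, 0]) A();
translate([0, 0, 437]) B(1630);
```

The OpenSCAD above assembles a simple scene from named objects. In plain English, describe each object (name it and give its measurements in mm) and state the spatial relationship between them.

A is a four-legged stool. The seat is a 300×300×26 mm slab whose top surface is at z = 437 mm; four square legs, each 48×48 mm in cross-section, run from the floor (z = 0) to the underside of the seat, each flush with a corner of the seat.

B is a rectangular beam 1630 mm long (x), 74 mm deep (y), 68 mm thick (z).

The beam spans the tops of two stools placed 1030 mm apart, resting at z = 437 mm.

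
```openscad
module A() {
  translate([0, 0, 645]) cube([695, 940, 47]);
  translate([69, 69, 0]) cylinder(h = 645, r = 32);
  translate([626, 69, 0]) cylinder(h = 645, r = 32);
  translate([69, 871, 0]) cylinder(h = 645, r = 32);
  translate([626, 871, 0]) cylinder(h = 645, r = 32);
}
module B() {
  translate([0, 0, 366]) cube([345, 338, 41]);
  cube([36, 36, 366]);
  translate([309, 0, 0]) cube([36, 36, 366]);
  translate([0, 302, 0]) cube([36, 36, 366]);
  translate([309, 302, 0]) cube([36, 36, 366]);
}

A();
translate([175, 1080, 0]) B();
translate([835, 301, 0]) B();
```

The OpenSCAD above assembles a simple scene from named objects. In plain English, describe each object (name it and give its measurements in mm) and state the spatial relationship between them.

A is a rectangular dining table. The top is 695×940×47 mm with its upper surface at z = 692 mm. It stands on four round legs of 64 mm diameter, each leg's bounding box inset 37 mm from the nearest pair of top edges, running from the floor to the underside of the top.

B is a four-legged stool. The seat is a 345×338×41 mm slab whose top surface is at z = 407 mm; four square legs, each 36×36 mm in cross-section, run from the floor (z = 0) to the underside of the seat, each flush with a corner of the seat.

Two stools sit around the table at the +y, +x sides.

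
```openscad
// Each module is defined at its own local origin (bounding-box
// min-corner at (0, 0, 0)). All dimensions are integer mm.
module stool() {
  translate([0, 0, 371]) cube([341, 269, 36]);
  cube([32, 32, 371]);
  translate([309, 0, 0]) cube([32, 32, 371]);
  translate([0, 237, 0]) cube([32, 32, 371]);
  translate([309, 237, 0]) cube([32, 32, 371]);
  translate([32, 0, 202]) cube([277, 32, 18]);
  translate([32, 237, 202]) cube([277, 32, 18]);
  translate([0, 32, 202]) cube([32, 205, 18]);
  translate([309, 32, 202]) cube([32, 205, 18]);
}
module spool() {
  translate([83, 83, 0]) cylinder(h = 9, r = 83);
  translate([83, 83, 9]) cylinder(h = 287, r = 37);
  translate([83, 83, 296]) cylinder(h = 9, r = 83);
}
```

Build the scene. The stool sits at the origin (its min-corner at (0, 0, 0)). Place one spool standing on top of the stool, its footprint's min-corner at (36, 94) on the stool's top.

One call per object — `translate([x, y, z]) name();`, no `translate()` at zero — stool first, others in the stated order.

stool();
translate([36, 94, 407]) spool();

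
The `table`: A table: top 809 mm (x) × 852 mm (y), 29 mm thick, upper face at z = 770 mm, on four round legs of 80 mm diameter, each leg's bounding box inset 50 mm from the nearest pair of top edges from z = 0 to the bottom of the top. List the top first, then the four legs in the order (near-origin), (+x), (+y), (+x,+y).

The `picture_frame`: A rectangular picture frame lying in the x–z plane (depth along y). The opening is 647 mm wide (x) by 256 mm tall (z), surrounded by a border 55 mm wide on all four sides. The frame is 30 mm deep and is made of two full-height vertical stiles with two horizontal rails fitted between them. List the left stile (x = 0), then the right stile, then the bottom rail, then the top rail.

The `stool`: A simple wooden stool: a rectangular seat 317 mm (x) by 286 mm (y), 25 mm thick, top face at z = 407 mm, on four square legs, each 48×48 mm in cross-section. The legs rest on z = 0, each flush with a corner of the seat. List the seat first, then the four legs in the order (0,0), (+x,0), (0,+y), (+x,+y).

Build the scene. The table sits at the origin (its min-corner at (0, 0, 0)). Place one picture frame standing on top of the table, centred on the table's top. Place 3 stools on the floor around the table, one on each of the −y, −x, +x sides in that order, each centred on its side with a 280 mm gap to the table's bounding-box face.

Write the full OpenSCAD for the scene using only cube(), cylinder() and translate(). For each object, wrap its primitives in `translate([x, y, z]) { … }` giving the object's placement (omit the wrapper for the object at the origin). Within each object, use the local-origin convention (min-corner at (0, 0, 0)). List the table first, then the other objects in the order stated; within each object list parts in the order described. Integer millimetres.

translate([0, 0, 741]) cube([809, 852, 29]);
translate([90, 90, 0]) cylinder(h = 741, r = 40);
translate([719, 90, 0]) cylinder(h = 741, r = 40);
translate([90, 762, 0]) cylinder(h = 741, r = 40);
translate([719, 762, 0]) cylinder(h = 741, r = 40);
translate([26, 411, 770]) {
  cube([55, 30, 366]);
  translate([702, 0, 0]) cube([55, 30, 366]);
  translate([55, 0, 0]) cube([647, 30, 55]);
  translate([55, 0, 311]) cube([647, 30, 55]);
}
translate([246, -566, 0]) {
  translate([0, 0, 382]) cube([317, 286, 25]);
  cube([48, 48, 382]);
  translate([269, 0, 0]) cube([48, 48, 382]);
  translate([0, 238, 0]) cube([48, 48, 382]);
  translate([269, 238, 0]) cube([48, 48, 382]);
}
translate([-597, 283, 0]) {
  translate([0, 0, 382]) cube([317, 286, 25]);
  cube([48, 48, 382]);
  translate([269, 0, 0]) cube([48, 48, 382]);
  translate([0, 238, 0]) cube([48, 48, 382]);
  translate([269, 238, 0]) cube([48, 48, 382]);
}
translate([1089, 283, 0]) {
  translate([0, 0, 382]) cube([317, 286, 25]);
  cube([48, 48, 382]);
  translate([269, 0, 0]) cube([48, 48, 382]);
  translate([0, 238, 0]) cube([48, 48, 382]);
  translate([269, 238, 0]) cube([48, 48, 382]);
}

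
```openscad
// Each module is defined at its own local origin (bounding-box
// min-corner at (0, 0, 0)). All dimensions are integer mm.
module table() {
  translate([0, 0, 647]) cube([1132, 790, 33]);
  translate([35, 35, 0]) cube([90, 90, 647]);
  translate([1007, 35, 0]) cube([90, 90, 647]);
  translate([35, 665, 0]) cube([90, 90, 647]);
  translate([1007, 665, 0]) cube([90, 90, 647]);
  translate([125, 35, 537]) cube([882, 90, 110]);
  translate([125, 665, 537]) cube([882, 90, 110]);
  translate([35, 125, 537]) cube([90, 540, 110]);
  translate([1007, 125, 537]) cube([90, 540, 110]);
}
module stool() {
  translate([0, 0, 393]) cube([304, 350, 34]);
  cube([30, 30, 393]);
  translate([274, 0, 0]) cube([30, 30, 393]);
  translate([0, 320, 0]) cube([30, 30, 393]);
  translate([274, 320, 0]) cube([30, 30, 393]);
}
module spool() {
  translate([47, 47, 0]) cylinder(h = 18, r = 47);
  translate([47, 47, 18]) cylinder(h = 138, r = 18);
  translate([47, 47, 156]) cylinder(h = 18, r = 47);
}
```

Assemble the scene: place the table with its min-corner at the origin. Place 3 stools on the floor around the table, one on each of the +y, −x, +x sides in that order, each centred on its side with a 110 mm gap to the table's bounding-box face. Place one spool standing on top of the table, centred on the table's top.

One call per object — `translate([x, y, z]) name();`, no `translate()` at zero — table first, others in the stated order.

table();
translate([414, 900, 0]) stool();
translate([-414, 220, 0]) stool();
translate([1242, 220, 0]) stool();
translate([519, 348, 680]) spool();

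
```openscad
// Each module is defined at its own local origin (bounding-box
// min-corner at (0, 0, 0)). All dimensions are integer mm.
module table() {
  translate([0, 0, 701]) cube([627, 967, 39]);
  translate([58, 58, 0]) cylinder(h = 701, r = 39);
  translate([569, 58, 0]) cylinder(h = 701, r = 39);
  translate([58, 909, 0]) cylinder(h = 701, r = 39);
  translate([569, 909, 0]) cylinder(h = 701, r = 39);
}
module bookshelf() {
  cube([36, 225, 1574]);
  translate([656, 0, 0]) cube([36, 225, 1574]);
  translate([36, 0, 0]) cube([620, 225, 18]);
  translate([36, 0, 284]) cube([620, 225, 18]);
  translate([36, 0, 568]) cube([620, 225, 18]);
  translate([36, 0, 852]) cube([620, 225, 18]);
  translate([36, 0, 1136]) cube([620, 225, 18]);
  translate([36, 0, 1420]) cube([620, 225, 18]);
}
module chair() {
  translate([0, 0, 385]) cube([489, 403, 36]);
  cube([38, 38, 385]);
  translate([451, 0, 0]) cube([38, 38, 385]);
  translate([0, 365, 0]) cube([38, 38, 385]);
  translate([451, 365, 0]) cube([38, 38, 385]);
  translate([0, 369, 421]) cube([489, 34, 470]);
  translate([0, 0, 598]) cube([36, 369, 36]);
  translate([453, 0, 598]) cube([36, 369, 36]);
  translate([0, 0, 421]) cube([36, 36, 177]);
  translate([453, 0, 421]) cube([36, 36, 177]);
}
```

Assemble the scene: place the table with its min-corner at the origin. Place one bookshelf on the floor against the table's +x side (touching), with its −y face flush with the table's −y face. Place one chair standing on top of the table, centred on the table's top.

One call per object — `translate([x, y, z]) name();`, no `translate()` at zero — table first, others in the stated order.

table();
translate([627, 0, 0]) bookshelf();
translate([69, 282, 740]) chair();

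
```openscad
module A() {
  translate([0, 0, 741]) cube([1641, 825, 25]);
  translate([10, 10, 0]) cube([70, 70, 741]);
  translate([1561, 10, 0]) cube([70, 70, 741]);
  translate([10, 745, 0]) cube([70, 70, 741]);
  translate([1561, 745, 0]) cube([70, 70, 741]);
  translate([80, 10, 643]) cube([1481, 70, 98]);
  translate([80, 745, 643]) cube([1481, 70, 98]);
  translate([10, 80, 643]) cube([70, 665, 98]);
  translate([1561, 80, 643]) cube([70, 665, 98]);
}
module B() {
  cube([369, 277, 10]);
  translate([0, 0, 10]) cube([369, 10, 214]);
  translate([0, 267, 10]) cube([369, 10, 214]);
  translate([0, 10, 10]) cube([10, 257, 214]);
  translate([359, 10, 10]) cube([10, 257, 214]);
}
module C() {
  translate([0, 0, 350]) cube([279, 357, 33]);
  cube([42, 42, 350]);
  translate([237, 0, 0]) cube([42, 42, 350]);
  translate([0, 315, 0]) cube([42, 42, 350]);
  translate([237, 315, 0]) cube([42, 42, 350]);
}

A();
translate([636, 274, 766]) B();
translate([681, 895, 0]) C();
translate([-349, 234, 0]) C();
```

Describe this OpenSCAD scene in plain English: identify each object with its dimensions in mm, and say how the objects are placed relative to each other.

A is a table: top 1641 mm (x) × 825 mm (y), 25 mm thick, upper face at z = 766 mm, on four 70×70 mm square legs, each inset 10 mm from the nearest pair of top edges, running from z = 0 to the bottom of the top. Four apron rails, 70 mm thick and 98 mm tall, run between adjacent legs with their top edges flush with the underside of the top and their outer faces flush with the legs' outer faces.

B is an open storage box with external size 369×277×224 mm and wall thickness 10 mm (the base is also 10 mm thick). The base covers the whole footprint; the four walls stand on the base, with the y-facing walls full-width and the x-facing walls fitting between their inner faces.

C is a four-legged stool. The seat is a 279×357×33 mm slab whose top surface is at z = 383 mm; four square legs, each 42×42 mm in cross-section, run from the floor (z = 0) to the underside of the seat, each flush with a corner of the seat.

The open box is on top of the table, centred. Two stools sit around the table at the +y, −x sides.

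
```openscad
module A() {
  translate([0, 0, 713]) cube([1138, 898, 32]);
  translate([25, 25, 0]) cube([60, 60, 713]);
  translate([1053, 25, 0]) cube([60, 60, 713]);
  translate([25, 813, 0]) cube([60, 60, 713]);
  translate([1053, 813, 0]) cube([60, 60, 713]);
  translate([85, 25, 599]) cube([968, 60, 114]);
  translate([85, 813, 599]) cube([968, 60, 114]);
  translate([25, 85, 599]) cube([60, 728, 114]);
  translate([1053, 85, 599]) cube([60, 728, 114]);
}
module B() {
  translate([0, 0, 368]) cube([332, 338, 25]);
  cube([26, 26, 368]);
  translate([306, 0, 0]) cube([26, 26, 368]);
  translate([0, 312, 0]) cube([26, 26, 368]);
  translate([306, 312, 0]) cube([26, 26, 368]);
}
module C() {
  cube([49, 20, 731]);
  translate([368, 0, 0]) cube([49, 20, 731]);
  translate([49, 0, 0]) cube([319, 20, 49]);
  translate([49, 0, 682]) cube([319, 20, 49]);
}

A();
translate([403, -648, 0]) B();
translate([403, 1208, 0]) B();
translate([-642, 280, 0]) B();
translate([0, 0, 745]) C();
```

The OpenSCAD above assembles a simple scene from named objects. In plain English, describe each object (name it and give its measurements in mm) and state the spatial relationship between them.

A is a table with a 1138×898 mm rectangular top, 32 mm thick, top surface at z = 745 mm, supported by four 60×60 mm square legs, each inset 25 mm from the nearest pair of top edges, running from the floor. Four apron rails, 60 mm thick and 114 mm tall, run between adjacent legs with their top edges flush with the underside of the top and their outer faces flush with the legs' outer faces.

B is a simple wooden stool: a rectangular seat 332 mm (x) by 338 mm (y), 25 mm thick, top face at z = 393 mm, on four square legs, each 26×26 mm in cross-section. The legs rest on z = 0, each flush with a corner of the seat.

C is a picture frame with a 319×633 mm rectangular opening (x by z) and a uniform 49 mm border on every side. Frame depth is 20 mm along y. It is built from two vertical stiles running the full outside height and two horizontal rails spanning the gap between the stiles.

Three stools sit around the table at the −y, +y, −x sides. The picture frame is on top of the table.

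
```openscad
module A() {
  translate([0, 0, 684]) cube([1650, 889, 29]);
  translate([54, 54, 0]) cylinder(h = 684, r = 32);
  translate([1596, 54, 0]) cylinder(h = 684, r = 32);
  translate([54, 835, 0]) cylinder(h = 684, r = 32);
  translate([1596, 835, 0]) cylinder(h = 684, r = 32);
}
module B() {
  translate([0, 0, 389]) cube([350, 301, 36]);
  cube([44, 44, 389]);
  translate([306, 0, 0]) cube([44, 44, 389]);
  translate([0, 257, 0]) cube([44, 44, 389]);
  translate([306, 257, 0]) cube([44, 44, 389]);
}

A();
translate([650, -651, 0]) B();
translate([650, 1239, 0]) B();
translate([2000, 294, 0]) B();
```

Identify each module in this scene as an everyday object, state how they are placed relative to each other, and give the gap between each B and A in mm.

A is a table. B is a stool. Three stools sit around the table at the −y, +y, +x sides. The gap between each stool and the table is 350 mm.

Each stool's nearest face is 350 mm from the table's bounding box.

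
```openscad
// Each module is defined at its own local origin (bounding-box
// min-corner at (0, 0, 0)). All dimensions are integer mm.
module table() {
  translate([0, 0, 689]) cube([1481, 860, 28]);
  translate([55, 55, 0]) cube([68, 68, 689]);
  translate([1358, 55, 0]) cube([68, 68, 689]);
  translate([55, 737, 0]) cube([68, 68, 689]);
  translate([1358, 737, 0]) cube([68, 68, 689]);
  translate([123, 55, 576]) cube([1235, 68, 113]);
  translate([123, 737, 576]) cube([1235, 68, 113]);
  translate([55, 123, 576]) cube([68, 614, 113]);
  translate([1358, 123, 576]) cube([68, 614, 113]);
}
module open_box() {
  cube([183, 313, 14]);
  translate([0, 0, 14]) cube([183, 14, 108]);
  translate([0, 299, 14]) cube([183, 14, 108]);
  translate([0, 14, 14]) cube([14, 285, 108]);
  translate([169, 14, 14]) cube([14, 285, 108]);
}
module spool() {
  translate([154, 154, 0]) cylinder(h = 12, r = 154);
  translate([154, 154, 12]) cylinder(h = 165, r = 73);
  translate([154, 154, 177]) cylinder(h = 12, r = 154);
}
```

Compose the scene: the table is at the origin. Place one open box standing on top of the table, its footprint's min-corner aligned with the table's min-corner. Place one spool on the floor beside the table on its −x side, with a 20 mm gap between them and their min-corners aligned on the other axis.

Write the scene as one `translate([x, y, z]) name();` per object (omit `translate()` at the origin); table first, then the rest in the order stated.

table();
translate([0, 0, 717]) open_box();
translate([-328, 0, 0]) spool();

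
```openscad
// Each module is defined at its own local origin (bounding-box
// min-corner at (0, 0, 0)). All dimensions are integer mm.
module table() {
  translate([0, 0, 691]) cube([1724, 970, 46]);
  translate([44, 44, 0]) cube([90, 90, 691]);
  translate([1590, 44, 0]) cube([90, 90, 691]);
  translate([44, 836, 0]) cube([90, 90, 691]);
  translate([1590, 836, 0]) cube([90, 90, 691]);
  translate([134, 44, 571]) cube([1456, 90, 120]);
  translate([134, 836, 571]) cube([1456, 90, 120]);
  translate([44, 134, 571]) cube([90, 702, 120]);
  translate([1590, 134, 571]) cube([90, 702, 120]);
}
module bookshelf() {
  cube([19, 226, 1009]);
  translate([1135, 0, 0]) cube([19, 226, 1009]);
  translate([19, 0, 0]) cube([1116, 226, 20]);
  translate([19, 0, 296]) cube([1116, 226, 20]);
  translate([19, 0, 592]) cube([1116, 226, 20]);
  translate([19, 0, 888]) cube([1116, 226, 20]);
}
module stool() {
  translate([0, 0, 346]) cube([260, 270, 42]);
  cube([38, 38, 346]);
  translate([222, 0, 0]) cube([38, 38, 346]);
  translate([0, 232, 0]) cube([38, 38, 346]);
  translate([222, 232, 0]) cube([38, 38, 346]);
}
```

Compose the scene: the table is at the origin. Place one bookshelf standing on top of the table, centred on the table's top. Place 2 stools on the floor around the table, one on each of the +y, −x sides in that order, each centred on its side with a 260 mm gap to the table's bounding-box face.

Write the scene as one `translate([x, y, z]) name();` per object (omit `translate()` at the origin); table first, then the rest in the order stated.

table();
translate([285, 372, 737]) bookshelf();
translate([732, 1230, 0]) stool();
translate([-520, 350, 0]) stool();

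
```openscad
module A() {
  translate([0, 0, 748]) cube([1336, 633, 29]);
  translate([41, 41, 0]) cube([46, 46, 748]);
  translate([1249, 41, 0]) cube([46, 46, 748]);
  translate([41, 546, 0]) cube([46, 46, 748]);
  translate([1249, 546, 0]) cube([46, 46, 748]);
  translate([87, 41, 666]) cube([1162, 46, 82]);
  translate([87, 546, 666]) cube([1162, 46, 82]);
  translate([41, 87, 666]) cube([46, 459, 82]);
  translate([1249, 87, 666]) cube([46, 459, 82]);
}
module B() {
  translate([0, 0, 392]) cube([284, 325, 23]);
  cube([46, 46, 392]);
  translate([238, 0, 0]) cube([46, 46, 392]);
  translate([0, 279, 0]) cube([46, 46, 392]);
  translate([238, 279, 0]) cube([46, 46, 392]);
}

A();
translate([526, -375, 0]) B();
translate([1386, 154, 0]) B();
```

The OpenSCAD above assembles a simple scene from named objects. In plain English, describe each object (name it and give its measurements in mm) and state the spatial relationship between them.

A is a table: top 1336 mm (x) × 633 mm (y), 29 mm thick, upper face at z = 777 mm, on four 46×46 mm square legs, each inset 41 mm from the nearest pair of top edges, running from z = 0 to the bottom of the top. Four apron rails, 46 mm thick and 82 mm tall, run between adjacent legs with their top edges flush with the underside of the top and their outer faces flush with the legs' outer faces.

B is a four-legged stool. The seat is 284×325 mm, 23 mm thick, top at z = 415 mm. It stands on four square legs, each 46×46 mm in cross-section, from z = 0 to the seat underside, each flush with a corner of the seat.

Two stools sit around the table at the −y, +x sides.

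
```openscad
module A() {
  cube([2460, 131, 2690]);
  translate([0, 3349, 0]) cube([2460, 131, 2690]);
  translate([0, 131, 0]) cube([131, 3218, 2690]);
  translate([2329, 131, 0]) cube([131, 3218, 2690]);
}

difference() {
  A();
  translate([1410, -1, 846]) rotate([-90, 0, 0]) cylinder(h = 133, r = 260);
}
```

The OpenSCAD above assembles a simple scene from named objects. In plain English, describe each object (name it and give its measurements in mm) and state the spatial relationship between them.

A is the wall frame of a small rectangular building: four walls, each 2690 mm tall and 131 mm thick, enclosing a footprint 2460 mm (x) by 3480 mm (y) outside-to-outside, with no floor or roof. The front and back walls (the −y and +y sides) span the full width; the two side walls fit between them.

The house frame has a circular hole of radius 260 mm through its front wall, centred at (x = 1410, z = 846).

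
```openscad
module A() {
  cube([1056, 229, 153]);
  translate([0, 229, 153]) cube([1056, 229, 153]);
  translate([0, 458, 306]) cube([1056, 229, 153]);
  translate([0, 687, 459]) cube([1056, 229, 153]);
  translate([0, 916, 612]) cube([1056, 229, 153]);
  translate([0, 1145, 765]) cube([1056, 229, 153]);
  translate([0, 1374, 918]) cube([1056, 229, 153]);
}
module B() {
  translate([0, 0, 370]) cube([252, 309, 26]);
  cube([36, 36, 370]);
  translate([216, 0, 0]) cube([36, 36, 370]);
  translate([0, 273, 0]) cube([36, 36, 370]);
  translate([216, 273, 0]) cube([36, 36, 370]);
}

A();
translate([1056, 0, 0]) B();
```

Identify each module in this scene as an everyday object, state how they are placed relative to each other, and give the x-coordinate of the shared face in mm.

The staircase's +x face and the stool's −x face are both at x = 1056 mm.

A is a staircase. B is a stool. The stool is against the staircase's +x side, with their −y faces flush. The x-coordinate of the shared face is 1056 mm.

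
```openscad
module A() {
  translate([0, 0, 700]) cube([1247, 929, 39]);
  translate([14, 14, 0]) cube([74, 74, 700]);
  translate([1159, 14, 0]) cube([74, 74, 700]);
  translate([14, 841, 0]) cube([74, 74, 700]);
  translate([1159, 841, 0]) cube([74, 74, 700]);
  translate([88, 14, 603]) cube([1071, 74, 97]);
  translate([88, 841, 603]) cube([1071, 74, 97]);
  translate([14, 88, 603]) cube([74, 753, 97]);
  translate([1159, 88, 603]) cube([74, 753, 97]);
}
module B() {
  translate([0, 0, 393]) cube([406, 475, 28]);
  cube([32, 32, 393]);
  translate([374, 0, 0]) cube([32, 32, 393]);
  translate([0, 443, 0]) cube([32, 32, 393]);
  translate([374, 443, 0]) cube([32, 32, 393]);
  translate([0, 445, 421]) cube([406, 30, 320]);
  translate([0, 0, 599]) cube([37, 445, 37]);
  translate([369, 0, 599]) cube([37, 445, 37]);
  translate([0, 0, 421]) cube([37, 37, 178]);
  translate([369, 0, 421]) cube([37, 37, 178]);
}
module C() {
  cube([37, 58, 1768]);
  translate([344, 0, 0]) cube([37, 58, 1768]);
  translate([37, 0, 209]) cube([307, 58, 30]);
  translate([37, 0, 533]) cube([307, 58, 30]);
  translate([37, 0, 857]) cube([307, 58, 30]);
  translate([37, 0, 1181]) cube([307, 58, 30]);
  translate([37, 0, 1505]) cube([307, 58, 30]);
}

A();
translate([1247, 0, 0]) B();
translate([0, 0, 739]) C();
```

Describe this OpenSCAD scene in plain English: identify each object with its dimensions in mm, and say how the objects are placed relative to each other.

A is a rectangular dining table. The top is 1247×929×39 mm with its upper surface at z = 739 mm. It stands on four 74×74 mm square legs, each inset 14 mm from the nearest pair of top edges, running from the floor to the underside of the top. Four apron rails, 74 mm thick and 97 mm tall, run between adjacent legs with their top edges flush with the underside of the top and their outer faces flush with the legs' outer faces.

B is a chair: 406×475 mm seat, 28 mm thick, top at z = 421 mm, on four 32 mm square corner legs flush with the seat edges. A 30 mm thick backrest slab spans the full seat width, extending 320 mm above the seat top, its back face flush with the seat's +y edge. Two armrests of 37×37 mm section run along each side from the seat's front edge to the front of the backrest, top faces 215 mm above the seat top and outer faces flush with the seat's x-edges; a 37×37 mm post under the front of each armrest stands on the seat at the front corner.

C is a straight ladder. Two 37×58 mm vertical rails, 1768 mm tall, stand 381 mm apart (outside-to-outside) with their front faces coplanar on the −y side. 5 rungs, each 58 mm deep and 30 mm tall, span between the inner faces of the rails, front faces flush with the rails. The lowest rung's underside is at z = 209 mm and rungs are spaced 324 mm apart (underside to underside).

The chair is against the table's +x side, with their −y faces flush. The ladder is on top of the table.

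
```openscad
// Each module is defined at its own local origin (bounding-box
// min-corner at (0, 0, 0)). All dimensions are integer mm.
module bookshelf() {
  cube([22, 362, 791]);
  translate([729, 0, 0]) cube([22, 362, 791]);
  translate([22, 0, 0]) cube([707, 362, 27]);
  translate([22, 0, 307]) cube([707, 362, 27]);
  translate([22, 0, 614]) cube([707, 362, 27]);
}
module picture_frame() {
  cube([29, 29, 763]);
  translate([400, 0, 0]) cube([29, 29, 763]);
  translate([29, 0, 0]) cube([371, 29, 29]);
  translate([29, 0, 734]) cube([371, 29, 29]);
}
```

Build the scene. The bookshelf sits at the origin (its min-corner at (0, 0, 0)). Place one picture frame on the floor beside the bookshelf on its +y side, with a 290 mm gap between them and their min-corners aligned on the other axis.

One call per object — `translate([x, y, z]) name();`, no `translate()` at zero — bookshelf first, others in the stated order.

bookshelf();
translate([0, 652, 0]) picture_frame();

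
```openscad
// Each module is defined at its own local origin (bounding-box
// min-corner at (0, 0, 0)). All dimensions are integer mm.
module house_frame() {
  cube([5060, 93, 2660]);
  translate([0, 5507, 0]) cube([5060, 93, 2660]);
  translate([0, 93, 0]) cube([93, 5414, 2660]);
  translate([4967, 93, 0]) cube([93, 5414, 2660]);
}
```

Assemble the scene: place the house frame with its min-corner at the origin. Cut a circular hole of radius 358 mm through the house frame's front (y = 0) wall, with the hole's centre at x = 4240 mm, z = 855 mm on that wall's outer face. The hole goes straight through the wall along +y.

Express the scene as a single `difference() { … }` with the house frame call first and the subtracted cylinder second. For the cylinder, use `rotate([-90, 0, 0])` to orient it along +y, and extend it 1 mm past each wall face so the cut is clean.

difference() {
  house_frame();
  translate([4240, -1, 855]) rotate([-90, 0, 0]) cylinder(h = 95, r = 358);
}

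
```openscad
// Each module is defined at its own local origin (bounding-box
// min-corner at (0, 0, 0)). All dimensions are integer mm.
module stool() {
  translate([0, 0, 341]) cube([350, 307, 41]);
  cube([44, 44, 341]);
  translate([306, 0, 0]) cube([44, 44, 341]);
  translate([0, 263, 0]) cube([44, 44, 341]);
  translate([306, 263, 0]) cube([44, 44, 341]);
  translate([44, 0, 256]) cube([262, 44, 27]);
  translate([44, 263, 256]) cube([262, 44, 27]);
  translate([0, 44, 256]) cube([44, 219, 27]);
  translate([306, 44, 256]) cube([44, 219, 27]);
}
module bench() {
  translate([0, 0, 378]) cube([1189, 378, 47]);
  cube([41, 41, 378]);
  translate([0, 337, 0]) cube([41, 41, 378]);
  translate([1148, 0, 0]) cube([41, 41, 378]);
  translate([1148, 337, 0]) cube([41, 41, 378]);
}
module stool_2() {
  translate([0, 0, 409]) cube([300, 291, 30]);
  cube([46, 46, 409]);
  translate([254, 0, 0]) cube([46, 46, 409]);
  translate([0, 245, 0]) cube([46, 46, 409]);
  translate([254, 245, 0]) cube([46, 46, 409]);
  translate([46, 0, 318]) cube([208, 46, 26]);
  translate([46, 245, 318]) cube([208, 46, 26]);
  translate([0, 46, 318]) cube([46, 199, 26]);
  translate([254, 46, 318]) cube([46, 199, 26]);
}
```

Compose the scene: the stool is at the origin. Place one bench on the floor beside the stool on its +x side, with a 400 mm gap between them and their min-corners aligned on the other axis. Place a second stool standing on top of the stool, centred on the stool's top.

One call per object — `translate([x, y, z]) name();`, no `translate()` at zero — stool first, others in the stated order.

stool();
translate([750, 0, 0]) bench();
translate([25, 8, 382]) stool_2();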